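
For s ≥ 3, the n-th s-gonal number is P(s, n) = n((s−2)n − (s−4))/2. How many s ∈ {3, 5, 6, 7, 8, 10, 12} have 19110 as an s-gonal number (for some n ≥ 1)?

2

s = 3: P(3, 195) = 19110. ✓
s = 5: P(5, 113) = 19097 and P(5, 114) = 19437; 19110 is not s-gonal.
s = 6: P(6, 98) = 19110. ✓
s = 7: P(7, 87) = 18792 and P(7, 88) = 19228; 19110 is not s-gonal.
s = 8: P(8, 80) = 19040 and P(8, 81) = 19521; 19110 is not s-gonal.
s = 10: P(10, 69) = 18837 and P(10, 70) = 19390; 19110 is not s-gonal.
s = 12: P(12, 62) = 18972 and P(12, 63) = 19593; 19110 is not s-gonal.
Hits: s ∈ {3, 6} → 2.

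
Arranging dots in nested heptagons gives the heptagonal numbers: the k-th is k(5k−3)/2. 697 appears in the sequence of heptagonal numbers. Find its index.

17

Set n(5n−3)/2 = 697, giving 5n² − 3n − 1394 = 0.
The discriminant is 9 + 40·697 = 27889, and √27889 = 167.
So n = (3 + 167) / 10 = 170/10 = 17.
Check: 17·(5·17 − 3)/2 = 697. ✓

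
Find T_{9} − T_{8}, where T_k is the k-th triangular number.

9

Consecutive triangular numbers differ by n: T_{9} − T_{8} = 9.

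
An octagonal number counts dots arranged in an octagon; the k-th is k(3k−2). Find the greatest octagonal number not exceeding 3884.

3816

Solve n(3n−2) ≤ 3884 for integer n.
n = 36 gives 3816 ≤ 3884, while n = 37 gives 4033 > 3884; so the answer is 3816.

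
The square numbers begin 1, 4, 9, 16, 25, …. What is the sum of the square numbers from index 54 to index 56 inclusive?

Σ_{i=54}^{56} i² = 60116 − 51039 = 9077.

9077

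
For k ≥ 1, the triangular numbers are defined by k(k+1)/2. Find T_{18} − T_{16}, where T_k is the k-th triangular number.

35

18·19/2 = 171 and 16·17/2 = 136.
Difference: 171 − 136 = 35.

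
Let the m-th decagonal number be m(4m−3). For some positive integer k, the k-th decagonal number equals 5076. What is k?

Set n(4n−3) = 5076, giving 4n² − 3n − 5076 = 0.
The discriminant is 9 + 16·5076 = 81225, and √81225 = 285.
So n = (3 + 285) / 8 = 288/8 = 36.

36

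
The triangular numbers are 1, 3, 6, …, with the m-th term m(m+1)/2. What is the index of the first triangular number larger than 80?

13

Solve n(n+1)/2 > 80 for integer n.
The largest n with value ≤ 80 is 12 (since 78 ≤ 80 < 91), so the first above is n = 13, value 91.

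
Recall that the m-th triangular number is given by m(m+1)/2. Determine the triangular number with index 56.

The 56th triangular number is n(n+1)/2 with n = 56.
56·57/2 = 3192/2 = 1596.

1596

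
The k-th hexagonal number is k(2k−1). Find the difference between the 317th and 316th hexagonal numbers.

1265

Consecutive hexagonal numbers differ by 4n − 3: here 4·317 − 3 = 1265.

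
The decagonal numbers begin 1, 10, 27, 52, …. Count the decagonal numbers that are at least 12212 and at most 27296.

27

The n-th decagonal number is n(4n−3).
Smallest index with value ≥ 12212: n = 56 (giving 12376).
Largest index with value ≤ 27296: n = 82 (giving 26650).
Indices 56 through 82: 27 terms.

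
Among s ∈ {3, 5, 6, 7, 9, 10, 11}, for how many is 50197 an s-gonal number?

1

s = 3: P(3, 316) = 50086 and P(3, 317) = 50403; 50197 is not s-gonal.
s = 5: P(5, 183) = 50142 and P(5, 184) = 50692; 50197 is not s-gonal.
s = 6: P(6, 158) = 49770 and P(6, 159) = 50403; 50197 is not s-gonal.
s = 7: P(7, 142) = 50197. ✓
s = 9: P(9, 120) = 50100 and P(9, 121) = 50941; 50197 is not s-gonal.
s = 10: P(10, 112) = 49840 and P(10, 113) = 50737; 50197 is not s-gonal.
s = 11: P(11, 106) = 50191 and P(11, 107) = 51146; 50197 is not s-gonal.
Hits: s ∈ {7} → 1.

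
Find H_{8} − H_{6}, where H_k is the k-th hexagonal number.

54

8·(2·8 − 1) = 120 and 6·(2·6 − 1) = 66.
Difference: 120 − 66 = 54.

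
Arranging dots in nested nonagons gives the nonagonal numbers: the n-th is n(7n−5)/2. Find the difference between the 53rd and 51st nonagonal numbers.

723

53·(7·53 − 5)/2 = 9699 and 51·(7·51 − 5)/2 = 8976.
Difference: 9699 − 8976 = 723.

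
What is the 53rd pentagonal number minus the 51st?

311

53·(3·53 − 1)/2 = 4187 and 51·(3·51 − 1)/2 = 3876.
Difference: 4187 − 3876 = 311.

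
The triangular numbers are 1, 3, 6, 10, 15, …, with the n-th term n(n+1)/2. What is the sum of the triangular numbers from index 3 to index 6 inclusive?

Σ i(i+1)/2 = (Σi² + Σi) / 2 over i = 3..6.
Σi = 21 − 3 = 18 and Σi² = 91 − 5 = 86.
(1·86 + 1·18) / 2 = 104/2 = 52.

52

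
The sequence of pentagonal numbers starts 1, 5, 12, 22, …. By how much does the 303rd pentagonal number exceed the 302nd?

Consecutive pentagonal numbers differ by 3n − 2: here 3·303 − 2 = 907.

907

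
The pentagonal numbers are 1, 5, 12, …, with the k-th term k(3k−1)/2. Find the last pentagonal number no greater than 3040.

Solve n(3n−1)/2 ≤ 3040 for integer n.
n = 45 gives 3015 ≤ 3040, while n = 46 gives 3151 > 3040; so the answer is 3015.

3015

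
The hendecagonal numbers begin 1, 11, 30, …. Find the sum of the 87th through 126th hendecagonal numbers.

Σ i(9i−7)/2 = (9Σi² − 7Σi) / 2 over i = 87..126.
Σi = 8001 − 3741 = 4260 and Σi² = 674751 − 215731 = 459020.
(9·459020 − 7·4260) / 2 = 4101360/2 = 2050680.

2050680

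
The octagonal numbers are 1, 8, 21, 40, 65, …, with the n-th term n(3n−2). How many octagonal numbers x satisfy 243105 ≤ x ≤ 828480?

241

The n-th octagonal number is n(3n−2).
Smallest index with value ≥ 243105: n = 285 (giving 243105).
Largest index with value ≤ 828480: n = 525 (giving 825825).
Indices 285 through 525: 241 terms.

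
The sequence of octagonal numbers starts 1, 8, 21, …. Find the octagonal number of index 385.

385·(3·385 − 2) = 385·1153 = 443905.

443905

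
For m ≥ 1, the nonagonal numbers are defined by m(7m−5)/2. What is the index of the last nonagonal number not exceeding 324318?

Solve n(7n−5)/2 ≤ 324318 for integer n.
n = 304 gives 322696 ≤ 324318, while n = 305 gives 324825 > 324318; so the answer is index 304.

304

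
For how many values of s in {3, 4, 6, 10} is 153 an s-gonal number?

s = 3: P(3, 17) = 153. ✓
s = 4: P(4, 12) = 144 and P(4, 13) = 169; 153 is not s-gonal.
s = 6: P(6, 9) = 153. ✓
s = 10: P(10, 6) = 126 and P(10, 7) = 175; 153 is not s-gonal.
Hits: s ∈ {3, 6} → 2.

2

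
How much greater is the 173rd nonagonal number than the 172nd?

1205

Consecutive nonagonal numbers differ by 7n − 6: here 7·173 − 6 = 1205.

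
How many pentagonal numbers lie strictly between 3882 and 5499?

The n-th pentagonal number is n(3n−1)/2.
Smallest index with value > 3882: n = 52 (giving 4030).
Largest index with value < 5499: n = 60 (giving 5370).
Indices 52 through 60: 9 terms.

9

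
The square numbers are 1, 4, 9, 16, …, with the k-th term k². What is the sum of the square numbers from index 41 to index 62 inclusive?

59235

Σ_{i=41}^{62} i² = 81375 − 22140 = 59235.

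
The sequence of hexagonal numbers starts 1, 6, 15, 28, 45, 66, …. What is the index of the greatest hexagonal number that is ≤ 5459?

Solve n(2n−1) ≤ 5459 for integer n.
n = 52 gives 5356 ≤ 5459, while n = 53 gives 5565 > 5459; so the answer is index 52.

52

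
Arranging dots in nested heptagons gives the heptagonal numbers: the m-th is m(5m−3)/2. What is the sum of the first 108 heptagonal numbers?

1055556

Σ i(5i−3)/2 = (5Σi² − 3Σi) / 2 over i = 1..108.
Σi = 5886 and Σi² = 425754.
(5·425754 − 3·5886) / 2 = 2111112/2 = 1055556.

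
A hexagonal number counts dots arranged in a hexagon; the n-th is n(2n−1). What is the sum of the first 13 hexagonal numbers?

Σ i(2i−1) = 2Σi² − Σi over i = 1..13.
Σi = 91 and Σi² = 819.
2·819 − 1·91 = 1547.

1547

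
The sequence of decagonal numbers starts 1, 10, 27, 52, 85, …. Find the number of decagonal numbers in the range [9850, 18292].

19

The n-th decagonal number is n(4n−3).
Smallest index with value ≥ 9850: n = 50 (giving 9850).
Largest index with value ≤ 18292: n = 68 (giving 18292).
Indices 50 through 68: 19 terms.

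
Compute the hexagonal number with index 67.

The 67th hexagonal number is n(2n−1) with n = 67.
67·(2·67 − 1) = 67·133 = 8911.

8911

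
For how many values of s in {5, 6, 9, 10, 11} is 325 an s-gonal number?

s = 5: P(5, 14) = 287 and P(5, 15) = 330; 325 is not s-gonal.
s = 6: P(6, 13) = 325. ✓
s = 9: P(9, 10) = 325. ✓
s = 10: P(10, 9) = 297 and P(10, 10) = 370; 325 is not s-gonal.
s = 11: P(11, 8) = 260 and P(11, 9) = 333; 325 is not s-gonal.
Hits: s ∈ {6, 9} → 2.

2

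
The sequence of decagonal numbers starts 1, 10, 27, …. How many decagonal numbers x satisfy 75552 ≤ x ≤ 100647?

22

The n-th decagonal number is n(4n−3).
Smallest index with value ≥ 75552: n = 138 (giving 75762).
Largest index with value ≤ 100647: n = 159 (giving 100647).
Indices 138 through 159: 22 terms.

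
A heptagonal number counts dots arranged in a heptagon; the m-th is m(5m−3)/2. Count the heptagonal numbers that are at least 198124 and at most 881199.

313

The n-th heptagonal number is n(5n−3)/2.
Smallest index with value ≥ 198124: n = 282 (giving 198387).
Largest index with value ≤ 881199: n = 594 (giving 881199).
Indices 282 through 594: 313 terms.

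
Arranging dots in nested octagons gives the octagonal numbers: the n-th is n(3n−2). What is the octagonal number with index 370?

The 370th octagonal number is n(3n−2) with n = 370.
370·(3·370 − 2) = 370·1108 = 409960.

409960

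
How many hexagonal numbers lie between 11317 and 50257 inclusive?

The n-th hexagonal number is n(2n−1).
Smallest index with value ≥ 11317: n = 76 (giving 11476).
Largest index with value ≤ 50257: n = 158 (giving 49770).
Indices 76 through 158: 83 terms.

83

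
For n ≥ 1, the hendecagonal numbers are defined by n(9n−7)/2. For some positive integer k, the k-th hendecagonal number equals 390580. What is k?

295

Set n(9n−7)/2 = 390580, giving 9n² − 7n − 781160 = 0.
The discriminant is 49 + 72·390580 = 28121809, and √28121809 = 5303.
So n = (7 + 5303) / 18 = 5310/18 = 295.
Check: 295·(9·295 − 7)/2 = 390580. ✓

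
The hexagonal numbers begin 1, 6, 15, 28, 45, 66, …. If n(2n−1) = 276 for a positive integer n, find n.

Set n(2n−1) = 276, giving 2n² − n − 276 = 0.
So n = (1 + 47) / 4 = 48/4 = 12.

12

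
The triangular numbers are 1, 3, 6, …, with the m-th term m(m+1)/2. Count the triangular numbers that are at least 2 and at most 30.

The n-th triangular number is n(n+1)/2.
Smallest index with value ≥ 2: n = 2 (giving 3).
Largest index with value ≤ 30: n = 7 (giving 28).
Indices 2 through 7: 6 terms.

6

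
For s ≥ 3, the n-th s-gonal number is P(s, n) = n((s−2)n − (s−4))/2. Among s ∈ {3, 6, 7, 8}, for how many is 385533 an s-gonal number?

1

s = 3: P(3, 877) = 385003 and P(3, 878) = 385881; 385533 is not s-gonal.
s = 6: P(6, 439) = 385003 and P(6, 440) = 386760; 385533 is not s-gonal.
s = 7: P(7, 393) = 385533. ✓
s = 8: P(8, 358) = 383776 and P(8, 359) = 385925; 385533 is not s-gonal.
Hits: s ∈ {7} → 1.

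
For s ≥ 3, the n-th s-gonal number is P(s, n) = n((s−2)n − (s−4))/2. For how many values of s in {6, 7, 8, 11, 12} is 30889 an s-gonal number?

s = 6: P(6, 124) = 30628 and P(6, 125) = 31125; 30889 is not s-gonal.
s = 7: P(7, 111) = 30636 and P(7, 112) = 31192; 30889 is not s-gonal.
s = 8: P(8, 101) = 30401 and P(8, 102) = 31008; 30889 is not s-gonal.
s = 11: P(11, 83) = 30710 and P(11, 84) = 31458; 30889 is not s-gonal.
s = 12: P(12, 79) = 30889. ✓
Hits: s ∈ {12} → 1.

1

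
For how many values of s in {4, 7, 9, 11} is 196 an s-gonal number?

s = 4: P(4, 14) = 196. ✓
s = 7: P(7, 9) = 189 and P(7, 10) = 235; 196 is not s-gonal.
s = 9: P(9, 7) = 154 and P(9, 8) = 204; 196 is not s-gonal.
s = 11: P(11, 7) = 196. ✓
Hits: s ∈ {4, 11} → 2.

2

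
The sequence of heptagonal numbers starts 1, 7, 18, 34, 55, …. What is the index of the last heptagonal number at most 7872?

Solve n(5n−3)/2 ≤ 7872 for integer n.
n = 56 gives 7756 ≤ 7872, while n = 57 gives 8037 > 7872; so the answer is index 56.

56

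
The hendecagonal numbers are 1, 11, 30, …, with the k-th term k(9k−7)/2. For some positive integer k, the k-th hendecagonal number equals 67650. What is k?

Set n(9n−7)/2 = 67650, giving 9n² − 7n − 135300 = 0.
The discriminant is 49 + 72·67650 = 4870849, and √4870849 = 2207.
So n = (7 + 2207) / 18 = 2214/18 = 123.
Check: 123·(9·123 − 7)/2 = 67650. ✓

123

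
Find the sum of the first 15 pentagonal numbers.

Σ i(3i−1)/2 = (3Σi² − Σi) / 2 over i = 1..15.
Σi = 120 and Σi² = 1240.
(3·1240 − 1·120) / 2 = 3600/2 = 1800.

1800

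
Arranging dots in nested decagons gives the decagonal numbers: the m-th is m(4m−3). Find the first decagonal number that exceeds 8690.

8695

Solve n(4n−3) > 8690 for integer n.
The largest n with value ≤ 8690 is 46 (since 8326 ≤ 8690 < 8695), so the first above is n = 47, value 8695.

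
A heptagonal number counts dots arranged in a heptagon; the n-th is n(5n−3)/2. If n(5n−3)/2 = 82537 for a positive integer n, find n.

Set n(5n−3)/2 = 82537, giving 5n² − 3n − 165074 = 0.
So n = (3 + 1817) / 10 = 1820/10 = 182.
Check: 182·(5·182 − 3)/2 = 82537. ✓

182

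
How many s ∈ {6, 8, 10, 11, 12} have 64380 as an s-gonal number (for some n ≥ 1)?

1

s = 6: P(6, 179) = 63903 and P(6, 180) = 64620; 64380 is not s-gonal.
s = 8: P(8, 146) = 63656 and P(8, 147) = 64533; 64380 is not s-gonal.
s = 10: P(10, 127) = 64135 and P(10, 128) = 65152; 64380 is not s-gonal.
s = 11: P(11, 120) = 64380. ✓
s = 12: P(12, 113) = 63393 and P(12, 114) = 64524; 64380 is not s-gonal.
Hits: s ∈ {11} → 1.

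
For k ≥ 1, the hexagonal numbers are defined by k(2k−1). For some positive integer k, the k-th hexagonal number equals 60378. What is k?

174

Set n(2n−1) = 60378, giving 2n² − n − 60378 = 0.
So n = (1 + 695) / 4 = 696/4 = 174.
Check: 174·(2·174 − 1) = 60378. ✓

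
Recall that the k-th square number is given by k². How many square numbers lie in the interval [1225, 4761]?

35

The n-th square number is n².
Smallest index with value ≥ 1225: n = 35 (giving 1225).
Largest index with value ≤ 4761: n = 69 (giving 4761).
Indices 35 through 69: 35 terms.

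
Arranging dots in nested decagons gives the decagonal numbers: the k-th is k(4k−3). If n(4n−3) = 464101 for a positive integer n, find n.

341

Set n(4n−3) = 464101, giving 4n² − 3n − 464101 = 0.
So n = (3 + 2725) / 8 = 2728/8 = 341.
Check: 341·(4·341 − 3) = 464101. ✓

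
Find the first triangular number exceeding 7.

10

Solve n(n+1)/2 > 7 for integer n.
The largest n with value ≤ 7 is 3 (since 6 ≤ 7 < 10), so the first above is n = 4, value 10.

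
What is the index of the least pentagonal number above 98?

Solve n(3n−1)/2 > 98 for integer n.
The largest n with value ≤ 98 is 8 (since 92 ≤ 98 < 117), so the first above is n = 9, value 117.

9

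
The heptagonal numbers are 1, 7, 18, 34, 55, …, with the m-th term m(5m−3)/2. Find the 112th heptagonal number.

The 112th heptagonal number is n(5n−3)/2 with n = 112.
112·(5·112 − 3)/2 = 112·557/2 = 31192.

31192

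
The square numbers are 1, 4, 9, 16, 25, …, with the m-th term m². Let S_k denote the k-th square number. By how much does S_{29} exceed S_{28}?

57

n² − (n−1)² = 2n − 1, so 29² − 28² = 2·29 − 1 = 57.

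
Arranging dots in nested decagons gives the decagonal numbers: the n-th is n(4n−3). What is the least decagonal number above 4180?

Solve n(4n−3) > 4180 for integer n.
The largest n with value ≤ 4180 is 32 (since 4000 ≤ 4180 < 4257), so the first above is n = 33, value 4257.

4257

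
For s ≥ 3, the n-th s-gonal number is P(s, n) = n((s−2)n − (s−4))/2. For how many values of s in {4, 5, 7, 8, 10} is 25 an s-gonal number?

s = 4: P(4, 5) = 25. ✓
s = 5: P(5, 4) = 22 and P(5, 5) = 35; 25 is not s-gonal.
s = 7: P(7, 3) = 18 and P(7, 4) = 34; 25 is not s-gonal.
s = 8: P(8, 3) = 21 and P(8, 4) = 40; 25 is not s-gonal.
s = 10: P(10, 2) = 10 and P(10, 3) = 27; 25 is not s-gonal.
Hits: s ∈ {4} → 1.

1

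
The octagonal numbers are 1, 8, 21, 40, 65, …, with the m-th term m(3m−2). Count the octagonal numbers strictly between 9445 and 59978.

The n-th octagonal number is n(3n−2).
Smallest index with value > 9445: n = 57 (giving 9633).
Largest index with value < 59978: n = 141 (giving 59361).
Indices 57 through 141: 85 terms.

85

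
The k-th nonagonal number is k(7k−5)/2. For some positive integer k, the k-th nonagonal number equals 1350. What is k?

20

Set n(7n−5)/2 = 1350, giving 7n² − 5n − 2700 = 0.
The discriminant is 25 + 56·1350 = 75625, and √75625 = 275.
So n = (5 + 275) / 14 = 280/14 = 20.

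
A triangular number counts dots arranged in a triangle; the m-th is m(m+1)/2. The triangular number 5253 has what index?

Set n(n+1)/2 = 5253, giving n² + n − 10506 = 0.
The discriminant is 1 + 8·5253 = 42025, and √42025 = 205.
So n = (-1 + 205) / 2 = 204/2 = 102.
Check: 102·103/2 = 5253. ✓

102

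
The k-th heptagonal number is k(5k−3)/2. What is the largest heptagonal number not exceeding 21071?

21022

Solve n(5n−3)/2 ≤ 21071 for integer n.
n = 92 gives 21022 ≤ 21071, while n = 93 gives 21483 > 21071; so the answer is 21022.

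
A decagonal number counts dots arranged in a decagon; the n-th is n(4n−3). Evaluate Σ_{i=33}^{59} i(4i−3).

Σ i(4i−3) = 4Σi² − 3Σi over i = 33..59.
Σi = 1770 − 528 = 1242 and Σi² = 70210 − 11440 = 58770.
4·58770 − 3·1242 = 231354.

231354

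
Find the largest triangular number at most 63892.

63546

Solve n(n+1)/2 ≤ 63892 for integer n.
n = 356 gives 63546 ≤ 63892, while n = 357 gives 63903 > 63892; so the answer is 63546.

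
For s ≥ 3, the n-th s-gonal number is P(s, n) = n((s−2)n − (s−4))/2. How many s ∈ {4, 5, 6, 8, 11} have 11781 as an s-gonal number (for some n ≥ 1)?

2

s = 4: P(4, 108) = 11664 and P(4, 109) = 11881; 11781 is not s-gonal.
s = 5: P(5, 88) = 11572 and P(5, 89) = 11837; 11781 is not s-gonal.
s = 6: P(6, 77) = 11781. ✓
s = 8: P(8, 63) = 11781. ✓
s = 11: P(11, 51) = 11526 and P(11, 52) = 11986; 11781 is not s-gonal.
Hits: s ∈ {6, 8} → 2.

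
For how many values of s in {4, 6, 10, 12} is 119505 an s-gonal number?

1

s = 4: P(4, 345) = 119025 and P(4, 346) = 119716; 119505 is not s-gonal.
s = 6: P(6, 244) = 118828 and P(6, 245) = 119805; 119505 is not s-gonal.
s = 10: P(10, 173) = 119197 and P(10, 174) = 120582; 119505 is not s-gonal.
s = 12: P(12, 155) = 119505. ✓
Hits: s ∈ {12} → 1.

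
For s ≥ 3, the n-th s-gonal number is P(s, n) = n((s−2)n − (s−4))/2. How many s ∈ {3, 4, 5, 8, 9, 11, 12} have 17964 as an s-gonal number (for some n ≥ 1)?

s = 3: P(3, 189) = 17955 and P(3, 190) = 18145; 17964 is not s-gonal.
s = 4: P(4, 134) = 17956 and P(4, 135) = 18225; 17964 is not s-gonal.
s = 5: P(5, 109) = 17767 and P(5, 110) = 18095; 17964 is not s-gonal.
s = 8: P(8, 77) = 17633 and P(8, 78) = 18096; 17964 is not s-gonal.
s = 9: P(9, 72) = 17964. ✓
s = 11: P(11, 63) = 17640 and P(11, 64) = 18208; 17964 is not s-gonal.
s = 12: P(12, 60) = 17760 and P(12, 61) = 18361; 17964 is not s-gonal.
Hits: s ∈ {9} → 1.

1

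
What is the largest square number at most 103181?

103041

Solve n² ≤ 103181 for integer n.
n = 321 gives 103041 ≤ 103181, while n = 322 gives 103684 > 103181; so the answer is 103041.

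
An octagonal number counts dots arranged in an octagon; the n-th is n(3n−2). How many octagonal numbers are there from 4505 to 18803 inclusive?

The n-th octagonal number is n(3n−2).
Smallest index with value ≥ 4505: n = 40 (giving 4720).
Largest index with value ≤ 18803: n = 79 (giving 18565).
Indices 40 through 79: 40 terms.

40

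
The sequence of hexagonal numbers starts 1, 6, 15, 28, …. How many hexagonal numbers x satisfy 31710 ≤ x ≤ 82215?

77

The n-th hexagonal number is n(2n−1).
Smallest index with value ≥ 31710: n = 127 (giving 32131).
Largest index with value ≤ 82215: n = 203 (giving 82215).
Indices 127 through 203: 77 terms.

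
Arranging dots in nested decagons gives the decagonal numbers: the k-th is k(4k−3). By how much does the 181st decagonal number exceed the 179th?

181·(4·181 − 3) = 130501 and 179·(4·179 − 3) = 127627.
Difference: 130501 − 127627 = 2874.

2874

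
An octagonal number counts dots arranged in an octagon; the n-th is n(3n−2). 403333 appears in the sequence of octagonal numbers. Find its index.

367

Set n(3n−2) = 403333, giving 3n² − 2n − 403333 = 0.
The discriminant is 4 + 12·403333 = 4840000, and √4840000 = 2200.
So n = (2 + 2200) / 6 = 2202/6 = 367.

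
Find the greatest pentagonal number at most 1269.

Solve n(3n−1)/2 ≤ 1269 for integer n.
n = 29 gives 1247 ≤ 1269, while n = 30 gives 1335 > 1269; so the answer is 1247.

1247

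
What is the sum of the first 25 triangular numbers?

Σ i(i+1)/2 = (Σi² + Σi) / 2 over i = 1..25.
Σi = 325 and Σi² = 5525.
(1·5525 + 1·325) / 2 = 5850/2 = 2925.

2925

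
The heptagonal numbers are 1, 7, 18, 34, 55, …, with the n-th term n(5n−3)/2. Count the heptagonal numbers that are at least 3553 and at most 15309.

41

The n-th heptagonal number is n(5n−3)/2.
Smallest index with value ≥ 3553: n = 38 (giving 3553).
Largest index with value ≤ 15309: n = 78 (giving 15093).
Indices 38 through 78: 41 terms.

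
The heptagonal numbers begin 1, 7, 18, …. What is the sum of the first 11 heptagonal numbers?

1166

Σ i(5i−3)/2 = (5Σi² − 3Σi) / 2 over i = 1..11.
Σi = 66 and Σi² = 506.
(5·506 − 3·66) / 2 = 2332/2 = 1166.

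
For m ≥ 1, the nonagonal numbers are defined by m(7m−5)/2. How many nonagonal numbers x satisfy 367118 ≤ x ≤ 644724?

105

The n-th nonagonal number is n(7n−5)/2.
Smallest index with value ≥ 367118: n = 325 (giving 368875).
Largest index with value ≤ 644724: n = 429 (giving 643071).
Indices 325 through 429: 105 terms.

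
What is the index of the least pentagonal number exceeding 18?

4

Solve n(3n−1)/2 > 18 for integer n.
The largest n with value ≤ 18 is 3 (since 12 ≤ 18 < 22), so the first above is n = 4, value 22.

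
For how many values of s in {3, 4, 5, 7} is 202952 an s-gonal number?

s = 3: P(3, 636) = 202566 and P(3, 637) = 203203; 202952 is not s-gonal.
s = 4: P(4, 450) = 202500 and P(4, 451) = 203401; 202952 is not s-gonal.
s = 5: P(5, 368) = 202952. ✓
s = 7: P(7, 285) = 202635 and P(7, 286) = 204061; 202952 is not s-gonal.
Hits: s ∈ {5} → 1.

1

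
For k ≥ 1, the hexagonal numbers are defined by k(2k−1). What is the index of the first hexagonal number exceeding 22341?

106

Solve n(2n−1) > 22341 for integer n.
The largest n with value ≤ 22341 is 105 (since 21945 ≤ 22341 < 22366), so the first above is n = 106, value 22366.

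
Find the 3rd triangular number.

The 3rd triangular number is n(n+1)/2 with n = 3.
3·4/2 = 12/2 = 6.

6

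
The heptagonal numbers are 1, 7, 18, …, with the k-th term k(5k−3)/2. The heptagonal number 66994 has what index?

164

Set n(5n−3)/2 = 66994, giving 5n² − 3n − 133988 = 0.
The discriminant is 9 + 40·66994 = 2679769, and √2679769 = 1637.
So n = (3 + 1637) / 10 = 1640/10 = 164.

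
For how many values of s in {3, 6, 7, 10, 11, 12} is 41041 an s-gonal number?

2

s = 3: P(3, 286) = 41041. ✓
s = 6: P(6, 143) = 40755 and P(6, 144) = 41328; 41041 is not s-gonal.
s = 7: P(7, 128) = 40768 and P(7, 129) = 41409; 41041 is not s-gonal.
s = 10: P(10, 101) = 40501 and P(10, 102) = 41310; 41041 is not s-gonal.
s = 11: P(11, 95) = 40280 and P(11, 96) = 41136; 41041 is not s-gonal.
s = 12: P(12, 91) = 41041. ✓
Hits: s ∈ {3, 12} → 2.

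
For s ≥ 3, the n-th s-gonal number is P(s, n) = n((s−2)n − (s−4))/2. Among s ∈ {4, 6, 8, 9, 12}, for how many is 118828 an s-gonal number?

1

s = 4: P(4, 344) = 118336 and P(4, 345) = 119025; 118828 is not s-gonal.
s = 6: P(6, 244) = 118828. ✓
s = 8: P(8, 199) = 118405 and P(8, 200) = 119600; 118828 is not s-gonal.
s = 9: P(9, 184) = 118036 and P(9, 185) = 119325; 118828 is not s-gonal.
s = 12: P(12, 154) = 117964 and P(12, 155) = 119505; 118828 is not s-gonal.
Hits: s ∈ {6} → 1.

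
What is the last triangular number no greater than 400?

378

Solve n(n+1)/2 ≤ 400 for integer n.
n = 27 gives 378 ≤ 400, while n = 28 gives 406 > 400; so the answer is 378.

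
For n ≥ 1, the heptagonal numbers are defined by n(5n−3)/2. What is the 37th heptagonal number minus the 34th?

528

37·(5·37 − 3)/2 = 3367 and 34·(5·34 − 3)/2 = 2839.
Difference: 3367 − 2839 = 528.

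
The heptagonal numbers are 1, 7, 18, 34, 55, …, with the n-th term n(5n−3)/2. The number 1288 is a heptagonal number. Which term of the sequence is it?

23

Set n(5n−3)/2 = 1288, giving 5n² − 3n − 2576 = 0.
The discriminant is 9 + 40·1288 = 51529, and √51529 = 227.
So n = (3 + 227) / 10 = 230/10 = 23.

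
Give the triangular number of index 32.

32·33/2 = 1056/2 = 528.

528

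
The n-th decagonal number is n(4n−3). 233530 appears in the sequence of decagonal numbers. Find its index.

Set n(4n−3) = 233530, giving 4n² − 3n − 233530 = 0.
So n = (3 + 1933) / 8 = 1936/8 = 242.

242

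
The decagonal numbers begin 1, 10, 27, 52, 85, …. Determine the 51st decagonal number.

The 51st decagonal number is n(4n−3) with n = 51.
51·(4·51 − 3) = 51·201 = 10251.

10251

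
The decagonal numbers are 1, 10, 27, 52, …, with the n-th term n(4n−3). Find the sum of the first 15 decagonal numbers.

4600

Σ i(4i−3) = 4Σi² − 3Σi over i = 1..15.
Σi = 120 and Σi² = 1240.
4·1240 − 3·120 = 4600.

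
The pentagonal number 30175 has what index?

142

Set n(3n−1)/2 = 30175, giving 3n² − n − 60350 = 0.
So n = (1 + 851) / 6 = 852/6 = 142.
Check: 142·(3·142 − 1)/2 = 30175. ✓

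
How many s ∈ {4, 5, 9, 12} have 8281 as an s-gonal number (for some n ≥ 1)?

s = 4: P(4, 91) = 8281. ✓
s = 5: P(5, 74) = 8177 and P(5, 75) = 8400; 8281 is not s-gonal.
s = 9: P(9, 49) = 8281. ✓
s = 12: P(12, 41) = 8241 and P(12, 42) = 8652; 8281 is not s-gonal.
Hits: s ∈ {4, 9} → 2.

2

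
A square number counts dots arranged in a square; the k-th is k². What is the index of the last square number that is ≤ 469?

Solve n² ≤ 469 for integer n.
n = 21 gives 441 ≤ 469, while n = 22 gives 484 > 469; so the answer is index 21.

21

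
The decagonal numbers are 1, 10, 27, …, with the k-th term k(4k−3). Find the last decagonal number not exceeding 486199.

Solve n(4n−3) ≤ 486199 for integer n.
n = 349 gives 486157 ≤ 486199, while n = 350 gives 488950 > 486199; so the answer is 486157.

486157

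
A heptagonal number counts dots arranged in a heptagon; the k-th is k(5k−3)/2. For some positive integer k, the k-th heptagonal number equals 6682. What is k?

Set n(5n−3)/2 = 6682, giving 5n² − 3n − 13364 = 0.
The discriminant is 9 + 40·6682 = 267289, and √267289 = 517.
So n = (3 + 517) / 10 = 520/10 = 52.
Check: 52·(5·52 − 3)/2 = 6682. ✓

52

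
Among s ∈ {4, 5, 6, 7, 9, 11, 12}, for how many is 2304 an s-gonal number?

1

s = 4: P(4, 48) = 2304. ✓
s = 5: P(5, 39) = 2262 and P(5, 40) = 2380; 2304 is not s-gonal.
s = 6: P(6, 34) = 2278 and P(6, 35) = 2415; 2304 is not s-gonal.
s = 7: P(7, 30) = 2205 and P(7, 31) = 2356; 2304 is not s-gonal.
s = 9: P(9, 26) = 2301 and P(9, 27) = 2484; 2304 is not s-gonal.
s = 11: P(11, 23) = 2300 and P(11, 24) = 2508; 2304 is not s-gonal.
s = 12: P(12, 21) = 2121 and P(12, 22) = 2332; 2304 is not s-gonal.
Hits: s ∈ {4} → 1.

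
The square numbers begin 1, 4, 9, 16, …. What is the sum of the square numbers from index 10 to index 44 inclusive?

Σ_{i=10}^{44} i² = 29370 − 285 = 29085.

29085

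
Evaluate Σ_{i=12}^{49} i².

Σ_{i=12}^{49} i² = 40425 − 506 = 39919.

39919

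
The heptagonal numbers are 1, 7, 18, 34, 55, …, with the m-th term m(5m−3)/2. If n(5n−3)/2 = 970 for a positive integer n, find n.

Set n(5n−3)/2 = 970, giving 5n² − 3n − 1940 = 0.
The discriminant is 9 + 40·970 = 38809, and √38809 = 197.
So n = (3 + 197) / 10 = 200/10 = 20.
Check: 20·(5·20 − 3)/2 = 970. ✓

20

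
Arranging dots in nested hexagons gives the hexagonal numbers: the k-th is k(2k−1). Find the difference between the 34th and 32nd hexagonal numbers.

262

34·(2·34 − 1) = 2278 and 32·(2·32 − 1) = 2016.
Difference: 2278 − 2016 = 262.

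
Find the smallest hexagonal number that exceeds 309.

Solve n(2n−1) > 309 for integer n.
The largest n with value ≤ 309 is 12 (since 276 ≤ 309 < 325), so the first above is n = 13, value 325.

325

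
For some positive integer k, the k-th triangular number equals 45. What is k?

9

Set n(n+1)/2 = 45, giving n² + n − 90 = 0.
So n = (-1 + 19) / 2 = 18/2 = 9.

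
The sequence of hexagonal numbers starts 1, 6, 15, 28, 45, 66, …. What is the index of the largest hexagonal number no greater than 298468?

386

Solve n(2n−1) ≤ 298468 for integer n.
n = 386 gives 297606 ≤ 298468, while n = 387 gives 299151 > 298468; so the answer is index 386.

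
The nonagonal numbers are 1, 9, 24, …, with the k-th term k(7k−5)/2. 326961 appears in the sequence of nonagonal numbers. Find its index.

Set n(7n−5)/2 = 326961, giving 7n² − 5n − 653922 = 0.
The discriminant is 25 + 56·326961 = 18309841, and √18309841 = 4279.
So n = (5 + 4279) / 14 = 4284/14 = 306.
Check: 306·(7·306 − 5)/2 = 326961. ✓

306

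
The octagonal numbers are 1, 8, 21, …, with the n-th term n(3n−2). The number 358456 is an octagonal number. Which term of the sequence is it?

346

Set n(3n−2) = 358456, giving 3n² − 2n − 358456 = 0.
The discriminant is 4 + 12·358456 = 4301476, and √4301476 = 2074.
So n = (2 + 2074) / 6 = 2076/6 = 346.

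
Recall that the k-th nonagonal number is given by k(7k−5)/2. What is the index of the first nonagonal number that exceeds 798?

Solve n(7n−5)/2 > 798 for integer n.
The largest n with value ≤ 798 is 15 (since 750 ≤ 798 < 856), so the first above is n = 16, value 856.

16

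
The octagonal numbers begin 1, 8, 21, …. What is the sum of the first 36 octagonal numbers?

47286

Σ i(3i−2) = 3Σi² − 2Σi over i = 1..36.
Σi = 666 and Σi² = 16206.
3·16206 − 2·666 = 47286.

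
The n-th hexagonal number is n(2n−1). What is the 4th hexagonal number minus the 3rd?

13

Consecutive hexagonal numbers differ by 4n − 3: here 4·4 − 3 = 13.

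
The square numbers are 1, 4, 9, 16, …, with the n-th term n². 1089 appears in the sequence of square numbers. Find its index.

33

We need n² = 1089, so n = √1089 = 33.
Check: 33² = 1089. ✓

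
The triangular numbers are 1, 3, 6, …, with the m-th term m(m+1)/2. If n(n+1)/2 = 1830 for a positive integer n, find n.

Set n(n+1)/2 = 1830, giving n² + n − 3660 = 0.
The discriminant is 1 + 8·1830 = 14641, and √14641 = 121.
So n = (-1 + 121) / 2 = 120/2 = 60.
Check: 60·61/2 = 1830. ✓

60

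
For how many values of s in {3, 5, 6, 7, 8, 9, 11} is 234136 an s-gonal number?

s = 3: P(3, 683) = 233586 and P(3, 684) = 234270; 234136 is not s-gonal.
s = 5: P(5, 395) = 233840 and P(5, 396) = 235026; 234136 is not s-gonal.
s = 6: P(6, 342) = 233586 and P(6, 343) = 234955; 234136 is not s-gonal.
s = 7: P(7, 306) = 233631 and P(7, 307) = 235162; 234136 is not s-gonal.
s = 8: P(8, 279) = 232965 and P(8, 280) = 234640; 234136 is not s-gonal.
s = 9: P(9, 259) = 234136. ✓
s = 11: P(11, 228) = 233130 and P(11, 229) = 235183; 234136 is not s-gonal.
Hits: s ∈ {9} → 1.

1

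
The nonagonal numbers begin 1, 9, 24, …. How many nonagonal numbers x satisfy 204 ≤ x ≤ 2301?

19

The n-th nonagonal number is n(7n−5)/2.
Smallest index with value ≥ 204: n = 8 (giving 204).
Largest index with value ≤ 2301: n = 26 (giving 2301).
Indices 8 through 26: 19 terms.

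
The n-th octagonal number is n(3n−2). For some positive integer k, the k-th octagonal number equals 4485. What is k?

39

Set n(3n−2) = 4485, giving 3n² − 2n − 4485 = 0.
The discriminant is 4 + 12·4485 = 53824, and √53824 = 232.
So n = (2 + 232) / 6 = 234/6 = 39.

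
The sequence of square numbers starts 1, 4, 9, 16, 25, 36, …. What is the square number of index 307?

The 307th square number is n² with n = 307.
307² = 94249.

94249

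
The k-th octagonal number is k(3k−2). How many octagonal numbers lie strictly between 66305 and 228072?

The n-th octagonal number is n(3n−2).
Smallest index with value > 66305: n = 150 (giving 67200).
Largest index with value < 228072: n = 276 (giving 227976).
Indices 150 through 276: 127 terms.

127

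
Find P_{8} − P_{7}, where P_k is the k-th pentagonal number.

22

Consecutive pentagonal numbers differ by 3n − 2: here 3·8 − 2 = 22.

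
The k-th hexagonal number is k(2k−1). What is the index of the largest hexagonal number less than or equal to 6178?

55

Solve n(2n−1) ≤ 6178 for integer n.
n = 55 gives 5995 ≤ 6178, while n = 56 gives 6216 > 6178; so the answer is index 55.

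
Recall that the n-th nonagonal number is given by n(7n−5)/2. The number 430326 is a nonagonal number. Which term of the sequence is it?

351

Set n(7n−5)/2 = 430326, giving 7n² − 5n − 860652 = 0.
The discriminant is 25 + 56·430326 = 24098281, and √24098281 = 4909.
So n = (5 + 4909) / 14 = 4914/14 = 351.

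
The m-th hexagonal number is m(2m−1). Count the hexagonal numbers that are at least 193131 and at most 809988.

326

The n-th hexagonal number is n(2n−1).
Smallest index with value ≥ 193131: n = 311 (giving 193131).
Largest index with value ≤ 809988: n = 636 (giving 808356).
Indices 311 through 636: 326 terms.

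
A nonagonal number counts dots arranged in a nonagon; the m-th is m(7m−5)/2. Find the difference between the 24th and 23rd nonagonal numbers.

Consecutive nonagonal numbers differ by 7n − 6: here 7·24 − 6 = 162.

162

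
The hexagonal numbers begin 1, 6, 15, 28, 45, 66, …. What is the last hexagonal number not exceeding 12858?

Solve n(2n−1) ≤ 12858 for integer n.
n = 80 gives 12720 ≤ 12858, while n = 81 gives 13041 > 12858; so the answer is 12720.

12720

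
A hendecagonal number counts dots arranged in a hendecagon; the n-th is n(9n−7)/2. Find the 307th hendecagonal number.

The 307th hendecagonal number is n(9n−7)/2 with n = 307.
307·(9·307 − 7)/2 = 307·2756/2 = 307·1378 = 423046.

423046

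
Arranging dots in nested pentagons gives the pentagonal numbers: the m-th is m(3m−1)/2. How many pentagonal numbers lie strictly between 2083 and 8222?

37

The n-th pentagonal number is n(3n−1)/2.
Smallest index with value > 2083: n = 38 (giving 2147).
Largest index with value < 8222: n = 74 (giving 8177).
Indices 38 through 74: 37 terms.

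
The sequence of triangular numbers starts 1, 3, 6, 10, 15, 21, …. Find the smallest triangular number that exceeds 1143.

Solve n(n+1)/2 > 1143 for integer n.
The largest n with value ≤ 1143 is 47 (since 1128 ≤ 1143 < 1176), so the first above is n = 48, value 1176.

1176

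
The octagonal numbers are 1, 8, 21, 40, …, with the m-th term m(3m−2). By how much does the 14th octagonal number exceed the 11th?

14·(3·14 − 2) = 560 and 11·(3·11 − 2) = 341.
Difference: 560 − 341 = 219.

219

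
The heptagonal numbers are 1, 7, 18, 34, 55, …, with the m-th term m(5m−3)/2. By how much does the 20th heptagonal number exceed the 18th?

20·(5·20 − 3)/2 = 970 and 18·(5·18 − 3)/2 = 783.
Difference: 970 − 783 = 187.

187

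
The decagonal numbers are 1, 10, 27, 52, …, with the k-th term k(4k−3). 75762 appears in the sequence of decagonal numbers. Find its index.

138

Set n(4n−3) = 75762, giving 4n² − 3n − 75762 = 0.
The discriminant is 9 + 16·75762 = 1212201, and √1212201 = 1101.
So n = (3 + 1101) / 8 = 1104/8 = 138.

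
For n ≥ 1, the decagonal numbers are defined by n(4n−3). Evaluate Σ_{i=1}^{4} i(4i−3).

Σ i(4i−3) = 4Σi² − 3Σi over i = 1..4.
Σi = 10 and Σi² = 30.
4·30 − 3·10 = 90.

90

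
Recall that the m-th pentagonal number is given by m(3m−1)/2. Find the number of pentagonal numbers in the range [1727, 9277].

The n-th pentagonal number is n(3n−1)/2.
Smallest index with value ≥ 1727: n = 35 (giving 1820).
Largest index with value ≤ 9277: n = 78 (giving 9087).
Indices 35 through 78: 44 terms.

44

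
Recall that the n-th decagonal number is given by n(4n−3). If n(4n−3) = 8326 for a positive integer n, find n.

46

Set n(4n−3) = 8326, giving 4n² − 3n − 8326 = 0.
The discriminant is 9 + 16·8326 = 133225, and √133225 = 365.
So n = (3 + 365) / 8 = 368/8 = 46.
Check: 46·(4·46 − 3) = 8326. ✓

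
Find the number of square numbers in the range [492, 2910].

The n-th square number is n².
Smallest index with value ≥ 492: n = 23 (giving 529).
Largest index with value ≤ 2910: n = 53 (giving 2809).
Indices 23 through 53: 31 terms.

31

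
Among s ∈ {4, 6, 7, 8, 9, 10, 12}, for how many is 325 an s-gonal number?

s = 4: P(4, 18) = 324 and P(4, 19) = 361; 325 is not s-gonal.
s = 6: P(6, 13) = 325. ✓
s = 7: P(7, 11) = 286 and P(7, 12) = 342; 325 is not s-gonal.
s = 8: P(8, 10) = 280 and P(8, 11) = 341; 325 is not s-gonal.
s = 9: P(9, 10) = 325. ✓
s = 10: P(10, 9) = 297 and P(10, 10) = 370; 325 is not s-gonal.
s = 12: P(12, 8) = 288 and P(12, 9) = 369; 325 is not s-gonal.
Hits: s ∈ {6, 9} → 2.

2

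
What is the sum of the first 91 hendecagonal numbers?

Σ i(9i−7)/2 = (9Σi² − 7Σi) / 2 over i = 1..91.
Σi = 4186 and Σi² = 255346.
(9·255346 − 7·4186) / 2 = 2268812/2 = 1134406.

1134406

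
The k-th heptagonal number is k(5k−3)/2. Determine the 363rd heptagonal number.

328878

The 363rd heptagonal number is n(5n−3)/2 with n = 363.
363·(5·363 − 3)/2 = 363·1812/2 = 363·906 = 328878.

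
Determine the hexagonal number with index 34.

34·(2·34 − 1) = 34·67 = 2278.

2278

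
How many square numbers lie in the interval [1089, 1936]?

The n-th square number is n².
Smallest index with value ≥ 1089: n = 33 (giving 1089).
Largest index with value ≤ 1936: n = 44 (giving 1936).
Indices 33 through 44: 12 terms.

12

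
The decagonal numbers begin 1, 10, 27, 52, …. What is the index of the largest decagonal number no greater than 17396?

Solve n(4n−3) ≤ 17396 for integer n.
n = 66 gives 17226 ≤ 17396, while n = 67 gives 17755 > 17396; so the answer is index 66.

66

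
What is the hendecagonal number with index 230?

237245

The 230th hendecagonal number is n(9n−7)/2 with n = 230.
230·(9·230 − 7)/2 = 230·2063/2 = 237245.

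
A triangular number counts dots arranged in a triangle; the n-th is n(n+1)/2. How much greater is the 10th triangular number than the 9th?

10

Consecutive triangular numbers differ by n: T_{10} − T_{9} = 10.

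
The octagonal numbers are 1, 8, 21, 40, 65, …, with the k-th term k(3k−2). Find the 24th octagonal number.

24·(3·24 − 2) = 24·70 = 1680.

1680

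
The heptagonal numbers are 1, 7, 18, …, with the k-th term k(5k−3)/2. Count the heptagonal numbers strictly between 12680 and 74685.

The n-th heptagonal number is n(5n−3)/2.
Smallest index with value > 12680: n = 72 (giving 12852).
Largest index with value < 74685: n = 173 (giving 74563).
Indices 72 through 173: 102 terms.

102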